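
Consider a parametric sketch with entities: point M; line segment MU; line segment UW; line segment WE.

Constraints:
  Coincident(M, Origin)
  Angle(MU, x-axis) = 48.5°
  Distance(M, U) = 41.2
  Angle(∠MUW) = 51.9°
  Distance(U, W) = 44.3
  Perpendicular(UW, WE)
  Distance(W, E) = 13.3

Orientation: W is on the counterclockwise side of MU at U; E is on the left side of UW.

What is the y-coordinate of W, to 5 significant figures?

33.484

M is at the origin; MU runs at 48.5° with length 41.2, so U = 41.2·(cos 48.5°, sin 48.5°) = (27.300, 30.857). ∠MUW = 51.9°, so UW runs at 48.5° + (180° − 51.9°) = 176.60° from the x-axis; with |UW| = 44.3, W = U + 44.3·(cos 176.60°, sin 176.60°) = (-16.922, 33.484). So W.y = 33.484.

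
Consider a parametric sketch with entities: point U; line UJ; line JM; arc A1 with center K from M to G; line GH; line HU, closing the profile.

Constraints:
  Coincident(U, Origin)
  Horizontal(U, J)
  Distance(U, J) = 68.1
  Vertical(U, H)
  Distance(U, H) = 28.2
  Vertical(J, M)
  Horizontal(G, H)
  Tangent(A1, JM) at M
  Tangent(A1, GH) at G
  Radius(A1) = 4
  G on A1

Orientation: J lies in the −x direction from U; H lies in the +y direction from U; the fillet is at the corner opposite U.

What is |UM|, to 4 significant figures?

72.27

U is at the origin; U and J share the same y with |UJ| = 68.1 and J on the −x side, so J = (-68.10, 0.000). UH is vertical with |UH| = 28.2 and H on the +y side, so H = (0.000, 28.20). The virtual corner opposite U is at (-68.10, 28.20). The tangent condition forces KM to be normal to JM and since A1 is tangent to GH there, KG ⟂ GH, with radius 4.0, so the center K sits 4.0 in from both sides at K = (-64.10, 24.20). That places the tangent points at M = (-68.10, 24.20) on JM and G = (-64.10, 28.20) on GH. Then |UM| = |M − U| = 72.27.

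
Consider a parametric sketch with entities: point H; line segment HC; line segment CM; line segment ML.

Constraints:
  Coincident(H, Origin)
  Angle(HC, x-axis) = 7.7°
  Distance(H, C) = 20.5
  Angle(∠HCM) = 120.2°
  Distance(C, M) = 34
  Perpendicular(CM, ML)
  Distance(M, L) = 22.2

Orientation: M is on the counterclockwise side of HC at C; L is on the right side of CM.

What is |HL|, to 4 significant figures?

59.64

∠HCM = 120.2°, so CM runs at 7.7° + (180° − 120.2°) = 67.50° from the x-axis; with |CM| = 34.0, M = C + 34.0·(cos 67.50°, sin 67.50°) = (33.33, 34.16). CM is perpendicular to ML; with |ML| = 22.2 on the right of CM, L = M + 22.2·(0.9239, -0.3827) = (53.84, 25.66). Then |HL| = |L − H| = 59.64.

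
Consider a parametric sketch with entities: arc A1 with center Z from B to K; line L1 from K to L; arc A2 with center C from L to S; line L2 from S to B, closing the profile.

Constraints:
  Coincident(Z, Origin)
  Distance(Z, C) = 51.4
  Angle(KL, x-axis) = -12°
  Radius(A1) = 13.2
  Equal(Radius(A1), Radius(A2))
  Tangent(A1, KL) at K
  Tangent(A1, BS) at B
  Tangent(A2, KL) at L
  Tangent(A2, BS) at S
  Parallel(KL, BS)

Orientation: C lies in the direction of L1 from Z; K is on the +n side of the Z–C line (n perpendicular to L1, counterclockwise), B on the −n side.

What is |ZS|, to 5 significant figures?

53.068

The slot axis is L1's direction at -12.0°, so u = (cos -12.0°, sin -12.0°) = (0.97815, -0.20791) and n = (−sin -12.0°, cos -12.0°) = (0.20791, 0.97815). Z is at the origin and C lies 51.4 along u from Z, so C = 51.4·u = (50.277, -10.687). Tangency of A1 to both parallel lines with radius 13.2 puts K and B at Z ± 13.2·n: K = (2.7444, 12.912), B = (-2.7444, -12.912). Equal radii place L and S the same way about C: L = C + 13.2·n = (53.021, 2.2249), S = C − 13.2·n = (47.532, -23.598). Then |ZS| = |S − Z| = 53.068.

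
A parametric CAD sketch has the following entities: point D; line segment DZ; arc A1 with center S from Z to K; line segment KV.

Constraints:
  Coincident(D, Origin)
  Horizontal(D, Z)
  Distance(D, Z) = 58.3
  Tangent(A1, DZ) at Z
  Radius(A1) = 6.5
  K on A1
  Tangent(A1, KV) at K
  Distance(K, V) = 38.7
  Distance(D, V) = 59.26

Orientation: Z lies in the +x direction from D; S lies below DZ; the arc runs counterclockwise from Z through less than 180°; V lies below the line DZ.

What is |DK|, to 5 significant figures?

52.253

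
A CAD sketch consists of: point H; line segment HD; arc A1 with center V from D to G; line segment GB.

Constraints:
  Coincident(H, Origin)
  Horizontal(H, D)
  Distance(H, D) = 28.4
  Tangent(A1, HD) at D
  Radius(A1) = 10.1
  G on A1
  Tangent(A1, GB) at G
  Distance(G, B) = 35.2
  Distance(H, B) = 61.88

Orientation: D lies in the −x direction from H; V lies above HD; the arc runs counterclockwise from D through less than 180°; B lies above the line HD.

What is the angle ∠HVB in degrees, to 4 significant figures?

135.7°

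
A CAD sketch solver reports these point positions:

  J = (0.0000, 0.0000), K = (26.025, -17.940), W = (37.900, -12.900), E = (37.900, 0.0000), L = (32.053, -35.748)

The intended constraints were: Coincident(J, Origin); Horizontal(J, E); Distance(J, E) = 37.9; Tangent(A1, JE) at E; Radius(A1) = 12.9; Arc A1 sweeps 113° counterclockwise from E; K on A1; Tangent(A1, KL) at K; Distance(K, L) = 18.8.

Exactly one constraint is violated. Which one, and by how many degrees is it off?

Tangent(A1, KL) at K — off by 4.30°.

J = (0.00, 0.00) ✓; J.y = 0.00, E.y = 0.00 ✓; |JE| = 37.90 ✓; ∠(WE, EJ) = 90.00° ✓; |WE| = 12.90 ✓; bearing(W→K) − bearing(W→E) = 113.0° ✓; |WK| = 12.90 ✓; ∠(WK, KL) = 94.30° ✗; |KL| = 18.80 ✓.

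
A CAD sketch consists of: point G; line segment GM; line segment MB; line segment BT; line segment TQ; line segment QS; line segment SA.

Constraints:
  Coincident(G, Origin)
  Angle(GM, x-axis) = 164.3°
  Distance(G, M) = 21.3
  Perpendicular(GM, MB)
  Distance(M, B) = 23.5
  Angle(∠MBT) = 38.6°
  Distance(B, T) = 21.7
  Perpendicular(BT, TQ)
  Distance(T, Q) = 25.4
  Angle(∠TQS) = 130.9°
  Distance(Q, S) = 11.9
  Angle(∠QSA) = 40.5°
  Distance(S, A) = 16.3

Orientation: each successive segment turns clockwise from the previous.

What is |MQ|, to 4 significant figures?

11.24

G is at the origin; GM runs at 164.3° with length 21.3, so M = (-20.51, 5.764). GM ⟂ MB, so MB runs at 74.30°; with |MB| = 23.5, B = (-14.15, 28.39). ∠MBT = 38.6° gives BT at -67.10° from the x-axis; with |BT| = 21.7, T = (-5.702, 8.397). BT is perpendicular to TQ, so TQ runs at -157.1°; with |TQ| = 25.4, Q = (-29.10, -1.486). Then |MQ| = |Q − M| = 11.24.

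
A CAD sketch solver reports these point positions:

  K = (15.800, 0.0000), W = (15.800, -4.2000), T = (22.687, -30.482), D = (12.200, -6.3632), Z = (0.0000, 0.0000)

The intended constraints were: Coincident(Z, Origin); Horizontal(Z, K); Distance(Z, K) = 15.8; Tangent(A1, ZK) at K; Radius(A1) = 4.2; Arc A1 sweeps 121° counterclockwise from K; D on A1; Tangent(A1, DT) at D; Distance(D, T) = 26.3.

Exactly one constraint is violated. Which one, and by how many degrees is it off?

Tangent(A1, DT) at D — off by 7.50°.

Z = (0.00, 0.00) ✓; Z.y = 0.00, K.y = 0.00 ✓; |ZK| = 15.80 ✓; ∠(WK, KZ) = 90.00° ✓; |WK| = 4.200 ✓; bearing(W→D) − bearing(W→K) = 121.0° ✓; |WD| = 4.200 ✓; ∠(WD, DT) = 97.50° ✗; |DT| = 26.30 ✓.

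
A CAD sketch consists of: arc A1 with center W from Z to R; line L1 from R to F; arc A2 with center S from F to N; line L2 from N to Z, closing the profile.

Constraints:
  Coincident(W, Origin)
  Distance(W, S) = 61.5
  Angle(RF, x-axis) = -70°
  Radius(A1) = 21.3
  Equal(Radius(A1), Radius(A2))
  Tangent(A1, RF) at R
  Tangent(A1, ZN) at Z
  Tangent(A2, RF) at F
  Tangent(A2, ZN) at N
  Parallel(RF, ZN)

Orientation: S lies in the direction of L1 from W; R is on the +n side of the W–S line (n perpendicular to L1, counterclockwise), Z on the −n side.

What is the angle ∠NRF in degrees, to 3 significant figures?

34.7°

The slot axis is L1's direction at -70.0°, so u = (cos -70.0°, sin -70.0°) = (0.342, -0.940) and n = (−sin -70.0°, cos -70.0°) = (0.940, 0.342). W is at the origin and S lies 61.5 along u from W, so S = 61.5·u = (21.0, -57.8). Tangency of A1 to both parallel lines with radius 21.3 puts R and Z at W ± 21.3·n: R = (20.0, 7.29), Z = (-20.0, -7.29). Equal radii place F and N the same way about S: F = S + 21.3·n = (41.0, -50.5), N = S − 21.3·n = (1.02, -65.1). Then cos ∠NRF = RN·RF / (|RN||RF|), giving 34.7°.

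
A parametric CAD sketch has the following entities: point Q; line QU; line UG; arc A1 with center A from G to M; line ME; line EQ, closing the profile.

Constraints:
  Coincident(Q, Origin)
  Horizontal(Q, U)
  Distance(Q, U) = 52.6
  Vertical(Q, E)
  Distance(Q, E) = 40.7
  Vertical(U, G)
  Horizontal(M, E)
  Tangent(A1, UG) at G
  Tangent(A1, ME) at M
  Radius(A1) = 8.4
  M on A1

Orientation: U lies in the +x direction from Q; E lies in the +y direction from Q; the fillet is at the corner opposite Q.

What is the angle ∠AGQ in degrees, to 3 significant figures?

31.6°

Q is at the origin; Q and U share the same y with |QU| = 52.6 and U on the +x side, so U = (52.6, 0.00). Q and E share the same x with |QE| = 40.7 and E on the +y side, so E = (0.00, 40.7). The virtual corner opposite Q is at (52.6, 40.7). Tangency of A1 to UG means the radius AG is perpendicular to UG and tangency of A1 to ME means the radius AM is perpendicular to ME, with radius 8.4, so the center A sits 8.4 in from both sides at A = (44.2, 32.3). That places the tangent points at G = (52.6, 32.3) on UG and M = (44.2, 40.7) on ME. Then cos ∠AGQ = GA·GQ / (|GA||GQ|), giving 31.6°.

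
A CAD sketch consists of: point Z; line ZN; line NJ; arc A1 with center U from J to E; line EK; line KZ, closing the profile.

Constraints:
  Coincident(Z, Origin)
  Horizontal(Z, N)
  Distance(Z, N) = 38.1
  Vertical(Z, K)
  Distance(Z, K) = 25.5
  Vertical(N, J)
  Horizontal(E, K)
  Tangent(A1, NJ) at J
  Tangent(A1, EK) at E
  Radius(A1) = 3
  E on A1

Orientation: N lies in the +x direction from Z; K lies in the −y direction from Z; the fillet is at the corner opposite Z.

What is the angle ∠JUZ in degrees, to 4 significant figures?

147.3°

Z is at the origin; Z and N share the same y with |ZN| = 38.1 and N on the +x side, so N = (38.10, 0.000). Z and K share the same x with |ZK| = 25.5 and K on the −y side, so K = (0.000, -25.50). The virtual corner opposite Z is at (38.10, -25.50). The tangent condition forces UJ to be normal to NJ and the tangent condition forces UE to be normal to EK, with radius 3.0, so the center U sits 3.0 in from both sides at U = (35.10, -22.50). That places the tangent points at J = (38.10, -22.50) on NJ and E = (35.10, -25.50) on EK. Then cos ∠JUZ = UJ·UZ / (|UJ||UZ|), giving 147.3°.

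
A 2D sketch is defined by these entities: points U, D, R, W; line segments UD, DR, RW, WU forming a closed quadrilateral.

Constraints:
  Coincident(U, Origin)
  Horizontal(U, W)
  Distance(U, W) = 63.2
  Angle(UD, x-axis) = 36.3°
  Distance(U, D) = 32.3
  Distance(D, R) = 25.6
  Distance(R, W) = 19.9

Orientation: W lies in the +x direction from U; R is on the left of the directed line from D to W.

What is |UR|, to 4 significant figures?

53.90

Checks: |DR| = 25.60 ✓; |RW| = 19.90 ✓.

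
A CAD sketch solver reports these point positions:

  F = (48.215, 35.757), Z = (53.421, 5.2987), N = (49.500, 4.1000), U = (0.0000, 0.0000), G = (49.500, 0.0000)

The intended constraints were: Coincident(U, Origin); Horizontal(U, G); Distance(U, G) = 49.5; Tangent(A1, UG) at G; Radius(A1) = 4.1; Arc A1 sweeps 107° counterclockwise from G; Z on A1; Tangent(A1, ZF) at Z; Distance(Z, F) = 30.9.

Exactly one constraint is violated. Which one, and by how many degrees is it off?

Tangent(A1, ZF) at Z — off by 7.30°.

U = (0.00, 0.00) ✓; U.y = 0.00, G.y = 0.00 ✓; |UG| = 49.50 ✓; ∠(NG, GU) = 90.00° ✓; |NG| = 4.100 ✓; bearing(N→Z) − bearing(N→G) = 107.0° ✓; |NZ| = 4.100 ✓; ∠(NZ, ZF) = 97.30° ✗; |ZF| = 30.90 ✓.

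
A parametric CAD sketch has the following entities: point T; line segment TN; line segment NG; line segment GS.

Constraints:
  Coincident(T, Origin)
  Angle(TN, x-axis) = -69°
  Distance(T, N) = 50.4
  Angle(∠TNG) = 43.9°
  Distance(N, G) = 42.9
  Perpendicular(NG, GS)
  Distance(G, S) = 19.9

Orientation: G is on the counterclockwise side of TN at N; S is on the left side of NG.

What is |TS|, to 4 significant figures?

16.42

∠TNG = 43.9°, so NG runs at -69.0° + (180° − 43.9°) = 67.10° from the x-axis; with |NG| = 42.9, G = N + 42.9·(cos 67.10°, sin 67.10°) = (34.76, -7.534). NG is perpendicular to GS; with |GS| = 19.9 on the left of NG, S = G + 19.9·(-0.9212, 0.3891) = (16.42, 0.2100). Then |TS| = |S − T| = 16.42.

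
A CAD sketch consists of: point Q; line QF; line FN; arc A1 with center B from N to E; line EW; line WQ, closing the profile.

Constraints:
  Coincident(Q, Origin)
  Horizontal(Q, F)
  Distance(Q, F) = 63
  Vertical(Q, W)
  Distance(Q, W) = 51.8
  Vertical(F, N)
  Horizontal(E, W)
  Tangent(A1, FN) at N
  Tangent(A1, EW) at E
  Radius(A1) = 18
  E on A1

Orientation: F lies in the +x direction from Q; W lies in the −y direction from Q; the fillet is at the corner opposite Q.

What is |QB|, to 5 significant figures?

56.280

Q is at the origin; Q and F share the same y with |QF| = 63.0 and F on the +x side, so F = (63.000, 0.0000). Q and W share the same x with |QW| = 51.8 and W on the −y side, so W = (0.0000, -51.800). The virtual corner opposite Q is at (63.000, -51.800). The tangent condition forces BN to be normal to FN and the tangent condition forces BE to be normal to EW, with radius 18.0, so the center B sits 18.0 in from both sides at B = (45.000, -33.800). Then |QB| = |B − Q| = 56.280.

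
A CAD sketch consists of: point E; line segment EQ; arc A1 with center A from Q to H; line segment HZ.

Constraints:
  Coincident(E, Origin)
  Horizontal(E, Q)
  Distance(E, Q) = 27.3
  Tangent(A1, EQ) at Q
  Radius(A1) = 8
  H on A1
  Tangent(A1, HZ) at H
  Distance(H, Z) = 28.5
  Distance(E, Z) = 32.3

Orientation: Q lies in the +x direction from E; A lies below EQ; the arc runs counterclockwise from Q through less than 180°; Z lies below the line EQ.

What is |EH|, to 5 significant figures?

20.525

Checks: E.y = 0.00, Q.y = 0.00 ✓; |AH| = 8.000 ✓; ∠(AH, HZ) = 90.00° ✓; |HZ| = 28.50 ✓; |EZ| = 32.30 ✓.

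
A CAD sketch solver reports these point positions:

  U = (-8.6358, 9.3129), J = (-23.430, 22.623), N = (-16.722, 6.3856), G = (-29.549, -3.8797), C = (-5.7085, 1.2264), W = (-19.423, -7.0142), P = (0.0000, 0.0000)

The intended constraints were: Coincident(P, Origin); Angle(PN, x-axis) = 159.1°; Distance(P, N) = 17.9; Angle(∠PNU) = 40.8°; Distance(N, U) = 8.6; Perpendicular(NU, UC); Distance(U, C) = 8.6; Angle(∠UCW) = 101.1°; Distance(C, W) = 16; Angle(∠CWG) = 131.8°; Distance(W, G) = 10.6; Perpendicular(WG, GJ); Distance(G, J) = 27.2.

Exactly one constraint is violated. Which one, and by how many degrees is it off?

Perpendicular(WG, GJ) — off by 4.20°.

P = (0.00, 0.00) ✓; PN at 159.1° ✓; |PN| = 17.90 ✓; ∠PNU = 40.80° ✓; |NU| = 8.600 ✓; ∠(NU, UC) = 90.00° ✓; |UC| = 8.600 ✓; ∠UCW = 101.1° ✓; |CW| = 16.00 ✓; ∠CWG = 131.8° ✓; |WG| = 10.60 ✓; ∠(WG, GJ) = 85.80° ✗; |GJ| = 27.20 ✓.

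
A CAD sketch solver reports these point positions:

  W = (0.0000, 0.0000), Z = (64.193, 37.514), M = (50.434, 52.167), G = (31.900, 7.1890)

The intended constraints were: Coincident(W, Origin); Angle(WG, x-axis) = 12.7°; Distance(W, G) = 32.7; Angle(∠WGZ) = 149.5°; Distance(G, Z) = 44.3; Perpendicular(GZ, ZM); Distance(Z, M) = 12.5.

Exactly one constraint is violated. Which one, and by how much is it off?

Distance(Z, M) = 12.5 — off by 7.60.

W = (0.00, 0.00) ✓; WG at 12.70° ✓; |WG| = 32.70 ✓; ∠WGZ = 149.5° ✓; |GZ| = 44.30 ✓; ∠(GZ, ZM) = 90.00° ✓; |ZM| = 20.10 ✗.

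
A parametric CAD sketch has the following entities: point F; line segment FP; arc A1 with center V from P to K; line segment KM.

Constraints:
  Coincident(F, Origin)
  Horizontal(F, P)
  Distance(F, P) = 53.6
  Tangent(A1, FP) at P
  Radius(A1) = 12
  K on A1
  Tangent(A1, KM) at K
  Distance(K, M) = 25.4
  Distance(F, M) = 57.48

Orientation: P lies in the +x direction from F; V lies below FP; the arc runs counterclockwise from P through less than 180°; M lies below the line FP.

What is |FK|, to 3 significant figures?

43.5

F is at the origin; FP is horizontal with |FP| = 53.6 and P on the +x side, so P = (53.6, 0.00). Since A1 is tangent to FP there, VP ⟂ FP, so V = P + (0, -12) = (53.6, -12.0). Since VK ⟂ KM (tangency), |VM| = √(12.0² + 25.4²) = 28.1 regardless of where K sits on A1. So M lies on both circle(F, 57.48) and circle(V, 28.1); the below-FP intersection is M = (43.1, -38.0). K is the foot of the tangent from M: K = (41.6, -12.7).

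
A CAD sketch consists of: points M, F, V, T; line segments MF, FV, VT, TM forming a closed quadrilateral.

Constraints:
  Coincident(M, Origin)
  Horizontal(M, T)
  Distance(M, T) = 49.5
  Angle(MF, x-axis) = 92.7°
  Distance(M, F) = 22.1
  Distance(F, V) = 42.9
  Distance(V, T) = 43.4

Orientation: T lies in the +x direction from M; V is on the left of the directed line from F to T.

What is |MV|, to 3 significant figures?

55.8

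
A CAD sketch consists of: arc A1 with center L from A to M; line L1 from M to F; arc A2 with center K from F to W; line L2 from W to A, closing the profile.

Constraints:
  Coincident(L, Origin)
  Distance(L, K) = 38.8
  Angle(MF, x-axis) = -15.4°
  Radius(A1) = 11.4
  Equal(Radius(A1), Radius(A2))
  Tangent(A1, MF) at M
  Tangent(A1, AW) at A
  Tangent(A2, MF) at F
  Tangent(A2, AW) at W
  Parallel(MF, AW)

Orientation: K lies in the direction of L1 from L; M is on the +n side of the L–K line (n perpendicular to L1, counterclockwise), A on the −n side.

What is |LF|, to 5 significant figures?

40.440

The slot axis is L1's direction at -15.4°, so u = (cos -15.4°, sin -15.4°) = (0.96410, -0.26556) and n = (−sin -15.4°, cos -15.4°) = (0.26556, 0.96410). L is at the origin and K lies 38.8 along u from L, so K = 38.8·u = (37.407, -10.304). Tangency of A1 to both parallel lines with radius 11.4 puts M and A at L ± 11.4·n: M = (3.0273, 10.991), A = (-3.0273, -10.991). Equal radii place F and W the same way about K: F = K + 11.4·n = (40.434, 0.68711), W = K − 11.4·n = (34.380, -21.294). Then |LF| = |F − L| = 40.440.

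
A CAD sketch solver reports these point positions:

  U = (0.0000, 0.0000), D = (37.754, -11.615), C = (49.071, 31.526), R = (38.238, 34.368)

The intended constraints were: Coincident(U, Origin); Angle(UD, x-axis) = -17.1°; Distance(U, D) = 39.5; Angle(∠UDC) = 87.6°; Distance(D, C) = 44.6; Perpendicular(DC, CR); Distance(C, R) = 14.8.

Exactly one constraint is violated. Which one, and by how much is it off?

Distance(C, R) = 14.8 — off by 3.60.

U = (0.00, 0.00) ✓; UD at -17.10° ✓; |UD| = 39.50 ✓; ∠UDC = 87.60° ✓; |DC| = 44.60 ✓; ∠(DC, CR) = 90.00° ✓; |CR| = 11.20 ✗.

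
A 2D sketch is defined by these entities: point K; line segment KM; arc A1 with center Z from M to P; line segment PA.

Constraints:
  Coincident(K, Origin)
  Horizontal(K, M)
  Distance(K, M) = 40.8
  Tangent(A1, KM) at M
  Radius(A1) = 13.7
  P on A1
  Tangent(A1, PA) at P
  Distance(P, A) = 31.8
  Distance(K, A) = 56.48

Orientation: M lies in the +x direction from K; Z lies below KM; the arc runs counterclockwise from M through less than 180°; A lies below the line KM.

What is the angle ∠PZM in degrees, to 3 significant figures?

97.4°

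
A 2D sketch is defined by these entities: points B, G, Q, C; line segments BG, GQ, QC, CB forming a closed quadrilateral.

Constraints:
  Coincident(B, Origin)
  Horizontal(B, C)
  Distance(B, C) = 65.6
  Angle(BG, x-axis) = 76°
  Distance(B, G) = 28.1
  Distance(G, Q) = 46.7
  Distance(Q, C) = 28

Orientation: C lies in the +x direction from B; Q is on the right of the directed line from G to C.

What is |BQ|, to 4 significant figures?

39.13

Checks: |GQ| = 46.70 ✓; |QC| = 28.00 ✓.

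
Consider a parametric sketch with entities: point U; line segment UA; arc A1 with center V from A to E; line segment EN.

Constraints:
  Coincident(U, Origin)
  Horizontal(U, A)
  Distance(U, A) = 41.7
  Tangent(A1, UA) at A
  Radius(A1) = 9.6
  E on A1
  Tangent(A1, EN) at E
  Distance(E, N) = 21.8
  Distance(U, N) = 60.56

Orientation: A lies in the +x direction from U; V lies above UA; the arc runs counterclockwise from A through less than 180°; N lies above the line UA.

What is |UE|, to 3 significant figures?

52.1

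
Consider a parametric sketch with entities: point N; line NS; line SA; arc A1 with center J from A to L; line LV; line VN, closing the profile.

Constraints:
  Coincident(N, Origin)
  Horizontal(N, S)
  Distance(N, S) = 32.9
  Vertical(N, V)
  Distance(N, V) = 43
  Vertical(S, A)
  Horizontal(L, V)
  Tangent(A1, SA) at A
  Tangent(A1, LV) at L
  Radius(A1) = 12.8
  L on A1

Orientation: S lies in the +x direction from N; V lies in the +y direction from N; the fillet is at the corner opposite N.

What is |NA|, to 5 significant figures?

44.659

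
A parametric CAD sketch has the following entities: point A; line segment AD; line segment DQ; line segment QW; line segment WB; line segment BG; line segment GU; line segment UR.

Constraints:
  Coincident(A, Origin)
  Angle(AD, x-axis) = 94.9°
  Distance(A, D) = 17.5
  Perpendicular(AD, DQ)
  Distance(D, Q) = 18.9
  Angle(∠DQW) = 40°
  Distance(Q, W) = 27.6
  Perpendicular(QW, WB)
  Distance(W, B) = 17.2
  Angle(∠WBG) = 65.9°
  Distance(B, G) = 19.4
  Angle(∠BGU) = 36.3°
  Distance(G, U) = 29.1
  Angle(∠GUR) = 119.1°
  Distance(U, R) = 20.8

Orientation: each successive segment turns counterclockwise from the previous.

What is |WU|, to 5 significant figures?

11.181

A is at the origin; AD runs at 94.9° with length 17.5, so D = (-1.4948, 17.436). AD ⟂ DQ, so DQ runs at -175.10°; with |DQ| = 18.9, Q = (-20.326, 15.822). ∠DQW = 40.0° gives QW at -35.100° from the x-axis; with |QW| = 27.6, W = (2.2552, -0.048482). QW ⟂ WB, so WB runs at 54.900°; with |WB| = 17.2, B = (12.145, 14.024). ∠WBG = 65.9° gives BG at 169.00° from the x-axis; with |BG| = 19.4, G = (-6.8983, 17.725). ∠BGU = 36.3° gives GU at -47.300° from the x-axis; with |GU| = 29.1, U = (12.836, -3.6606). Then |WU| = |U − W| = 11.181.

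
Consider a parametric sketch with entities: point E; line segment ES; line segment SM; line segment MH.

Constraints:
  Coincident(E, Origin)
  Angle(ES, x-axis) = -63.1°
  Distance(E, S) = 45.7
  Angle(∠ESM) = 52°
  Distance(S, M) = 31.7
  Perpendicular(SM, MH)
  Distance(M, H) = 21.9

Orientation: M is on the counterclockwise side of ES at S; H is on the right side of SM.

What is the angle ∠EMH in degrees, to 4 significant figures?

174.3°

∠ESM = 52.0°, so SM runs at -63.1° + (180° − 52.0°) = 64.90° from the x-axis; with |SM| = 31.7, M = S + 31.7·(cos 64.90°, sin 64.90°) = (34.12, -12.05). SM is perpendicular to MH; with |MH| = 21.9 on the right of SM, H = M + 21.9·(0.9056, -0.4242) = (53.96, -21.34). Then cos ∠EMH = ME·MH / (|ME||MH|), giving 174.3°.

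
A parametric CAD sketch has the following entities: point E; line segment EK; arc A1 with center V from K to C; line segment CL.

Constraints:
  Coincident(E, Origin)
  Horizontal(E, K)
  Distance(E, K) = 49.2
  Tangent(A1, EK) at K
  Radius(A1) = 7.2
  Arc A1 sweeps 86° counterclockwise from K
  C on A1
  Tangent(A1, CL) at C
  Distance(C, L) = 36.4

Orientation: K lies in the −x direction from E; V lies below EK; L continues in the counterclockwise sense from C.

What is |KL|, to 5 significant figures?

44.094

E is at the origin; E and K share the same y with |EK| = 49.2 and K on the −x side, so K = (-49.200, 0.0000). Since A1 is tangent to EK there, VK ⟂ EK, so V = K + (0, -7.2) = (-49.200, -7.2000). On A1, K sits at bearing 90° from V; an 86° counterclockwise sweep puts C at bearing 176°, so C = V + 7.2·(cos 176°, sin 176°) = (-56.382, -6.6978). A1 meets CL tangentially, so VC is at right angles to CL, so CL runs along (−sin 176°, cos 176°); with |CL| = 36.4, L = (-58.922, -43.009). Then |KL| = |L − K| = 44.094.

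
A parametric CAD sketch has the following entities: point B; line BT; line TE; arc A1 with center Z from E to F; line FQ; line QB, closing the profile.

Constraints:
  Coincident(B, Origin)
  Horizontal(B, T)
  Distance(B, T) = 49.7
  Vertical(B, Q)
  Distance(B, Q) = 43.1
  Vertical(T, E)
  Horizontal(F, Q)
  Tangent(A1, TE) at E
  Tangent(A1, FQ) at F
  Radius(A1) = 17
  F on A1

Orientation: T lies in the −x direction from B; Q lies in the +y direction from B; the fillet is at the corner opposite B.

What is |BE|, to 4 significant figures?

56.14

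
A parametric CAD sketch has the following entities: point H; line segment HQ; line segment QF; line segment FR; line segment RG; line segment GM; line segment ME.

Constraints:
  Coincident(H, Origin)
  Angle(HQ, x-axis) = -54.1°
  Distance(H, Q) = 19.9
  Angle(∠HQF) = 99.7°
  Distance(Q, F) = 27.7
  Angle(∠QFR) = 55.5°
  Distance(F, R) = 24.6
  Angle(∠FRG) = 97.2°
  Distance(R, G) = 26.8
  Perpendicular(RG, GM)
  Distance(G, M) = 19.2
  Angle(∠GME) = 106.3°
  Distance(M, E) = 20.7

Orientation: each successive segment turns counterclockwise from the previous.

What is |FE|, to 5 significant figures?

10.033

H is at the origin; HQ runs at -54.1° with length 19.9, so Q = (11.669, -16.120). ∠HQF = 99.7° gives QF at 26.200° from the x-axis; with |QF| = 27.7, F = (36.523, -3.8901). ∠QFR = 55.5° gives FR at 150.70° from the x-axis; with |FR| = 24.6, R = (15.070, 8.1487). ∠FRG = 97.2° gives RG at -126.50° from the x-axis; with |RG| = 26.8, G = (-0.87129, -13.395). The perpendicularity gives GM at right angles to RG, so GM runs at -36.500°; with |GM| = 19.2, M = (14.563, -24.815). ∠GME = 106.3° gives ME at 37.200° from the x-axis; with |ME| = 20.7, E = (31.051, -12.300). Then |FE| = |E − F| = 10.033.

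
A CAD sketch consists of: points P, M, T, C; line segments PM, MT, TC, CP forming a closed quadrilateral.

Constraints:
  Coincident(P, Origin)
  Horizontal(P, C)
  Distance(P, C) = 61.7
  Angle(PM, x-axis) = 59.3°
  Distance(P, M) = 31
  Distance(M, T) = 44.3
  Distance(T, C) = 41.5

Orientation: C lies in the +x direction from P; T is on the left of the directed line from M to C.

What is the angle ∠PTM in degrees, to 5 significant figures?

16.320°

P is at the origin; P and C share the same y with |PC| = 61.7 and C in +x, so C = (61.7, 0). PM runs at 59.3° with |PM| = 31.0, so M = (15.827, 26.655). T is determined by |MT| = 44.3 and |TC| = 41.5 together: it lies at the intersection of circle(M, 44.3) and circle(C, 41.5). With |MC| = 53.055, the foot of the radical line on MC is 28.792 from M and the perpendicular offset is √(44.3² − 28.792²) = 33.668. Taking the left-of-MC solution: T = (57.636, 41.301).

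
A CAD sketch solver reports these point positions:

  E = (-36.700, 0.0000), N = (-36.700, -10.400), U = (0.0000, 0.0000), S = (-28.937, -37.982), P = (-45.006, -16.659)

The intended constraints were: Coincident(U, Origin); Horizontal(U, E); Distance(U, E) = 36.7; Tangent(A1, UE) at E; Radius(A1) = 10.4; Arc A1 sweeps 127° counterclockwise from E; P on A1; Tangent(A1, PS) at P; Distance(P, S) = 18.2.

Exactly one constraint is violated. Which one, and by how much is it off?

Distance(P, S) = 18.2 — off by 8.50.

U = (0.00, 0.00) ✓; U.y = 0.00, E.y = 0.00 ✓; |UE| = 36.70 ✓; ∠(NE, EU) = 90.00° ✓; |NE| = 10.40 ✓; bearing(N→P) − bearing(N→E) = 127.0° ✓; |NP| = 10.40 ✓; ∠(NP, PS) = 90.00° ✓; |PS| = 26.70 ✗.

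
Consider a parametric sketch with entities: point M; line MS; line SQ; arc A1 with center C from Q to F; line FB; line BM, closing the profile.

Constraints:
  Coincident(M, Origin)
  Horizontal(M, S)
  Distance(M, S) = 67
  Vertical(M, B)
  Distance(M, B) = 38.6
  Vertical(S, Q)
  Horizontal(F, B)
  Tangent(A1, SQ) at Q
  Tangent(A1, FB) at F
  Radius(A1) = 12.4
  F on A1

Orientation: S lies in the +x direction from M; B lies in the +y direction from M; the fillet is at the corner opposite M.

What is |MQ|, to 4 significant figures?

71.94

The virtual corner opposite M is at (67.00, 38.60). Tangency of A1 to SQ means the radius CQ is perpendicular to SQ and the tangent condition forces CF to be normal to FB, with radius 12.4, so the center C sits 12.4 in from both sides at C = (54.60, 26.20). That places the tangent points at Q = (67.00, 26.20) on SQ and F = (54.60, 38.60) on FB. Then |MQ| = |Q − M| = 71.94.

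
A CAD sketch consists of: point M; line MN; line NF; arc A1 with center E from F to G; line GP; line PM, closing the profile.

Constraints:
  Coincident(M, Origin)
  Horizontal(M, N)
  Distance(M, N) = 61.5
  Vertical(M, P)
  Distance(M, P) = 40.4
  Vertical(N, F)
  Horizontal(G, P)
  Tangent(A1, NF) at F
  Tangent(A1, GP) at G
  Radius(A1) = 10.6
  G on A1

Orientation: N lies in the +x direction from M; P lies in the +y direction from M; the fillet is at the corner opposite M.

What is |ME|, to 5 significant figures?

58.982

M is at the origin; M and N share the same y with |MN| = 61.5 and N on the +x side, so N = (61.500, 0.0000). M and P share the same x with |MP| = 40.4 and P on the +y side, so P = (0.0000, 40.400). The virtual corner opposite M is at (61.500, 40.400). Tangency of A1 to NF means the radius EF is perpendicular to NF and tangency of A1 to GP means the radius EG is perpendicular to GP, with radius 10.6, so the center E sits 10.6 in from both sides at E = (50.900, 29.800). Then |ME| = |E − M| = 58.982.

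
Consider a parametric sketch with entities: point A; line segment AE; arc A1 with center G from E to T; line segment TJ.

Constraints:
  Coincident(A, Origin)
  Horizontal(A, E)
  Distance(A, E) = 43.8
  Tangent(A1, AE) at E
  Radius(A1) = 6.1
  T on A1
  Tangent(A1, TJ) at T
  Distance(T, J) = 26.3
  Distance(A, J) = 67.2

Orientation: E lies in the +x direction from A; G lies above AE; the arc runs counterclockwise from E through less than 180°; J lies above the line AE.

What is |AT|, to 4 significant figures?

49.23

Checks: ∠(GE, EA) = 90.00° ✓; |GT| = 6.100 ✓; ∠(GT, TJ) = 90.00° ✓; |TJ| = 26.30 ✓; |AJ| = 67.20 ✓.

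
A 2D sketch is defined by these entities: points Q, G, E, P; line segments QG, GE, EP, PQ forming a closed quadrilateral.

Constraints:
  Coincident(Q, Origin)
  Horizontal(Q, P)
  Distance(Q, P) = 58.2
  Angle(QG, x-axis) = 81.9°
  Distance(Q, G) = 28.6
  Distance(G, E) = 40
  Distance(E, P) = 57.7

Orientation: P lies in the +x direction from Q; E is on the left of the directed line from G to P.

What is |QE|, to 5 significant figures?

63.807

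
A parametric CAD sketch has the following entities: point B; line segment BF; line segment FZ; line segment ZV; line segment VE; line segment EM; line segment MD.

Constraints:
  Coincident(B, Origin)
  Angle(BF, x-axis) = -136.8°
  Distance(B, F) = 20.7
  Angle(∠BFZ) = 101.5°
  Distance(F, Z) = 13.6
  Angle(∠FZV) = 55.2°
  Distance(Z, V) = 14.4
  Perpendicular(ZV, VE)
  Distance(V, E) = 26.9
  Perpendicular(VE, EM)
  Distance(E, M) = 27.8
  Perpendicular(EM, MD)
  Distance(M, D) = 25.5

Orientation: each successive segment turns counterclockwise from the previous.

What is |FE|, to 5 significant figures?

17.076

∠FZV = 55.2° gives ZV at 66.500° from the x-axis; with |ZV| = 14.4, V = (-2.2012, -12.535). ZV is perpendicular to VE, so VE runs at 156.50°; with |VE| = 26.9, E = (-26.870, -1.8091). Then |FE| = |E − F| = 17.076.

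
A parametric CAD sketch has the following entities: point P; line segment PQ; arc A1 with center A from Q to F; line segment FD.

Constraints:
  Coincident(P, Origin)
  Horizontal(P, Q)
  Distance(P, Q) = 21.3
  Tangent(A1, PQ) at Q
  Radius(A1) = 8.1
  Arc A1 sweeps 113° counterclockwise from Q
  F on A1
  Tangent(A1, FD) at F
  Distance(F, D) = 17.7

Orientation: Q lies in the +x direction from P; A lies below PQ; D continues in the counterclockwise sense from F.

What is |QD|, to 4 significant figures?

27.56

P is at the origin; PQ is horizontal with |PQ| = 21.3 and Q on the +x side, so Q = (21.30, 0.000). A1 meets PQ tangentially, so AQ is at right angles to PQ, so A = Q + (0, -8.1) = (21.30, -8.100). On A1, Q sits at bearing 90° from A; a 113° counterclockwise sweep puts F at bearing 203°, so F = A + 8.1·(cos 203°, sin 203°) = (13.84, -11.26). Since A1 is tangent to FD there, AF ⟂ FD, so FD runs along (−sin 203°, cos 203°); with |FD| = 17.7, D = (20.76, -27.56). Then |QD| = |D − Q| = 27.56.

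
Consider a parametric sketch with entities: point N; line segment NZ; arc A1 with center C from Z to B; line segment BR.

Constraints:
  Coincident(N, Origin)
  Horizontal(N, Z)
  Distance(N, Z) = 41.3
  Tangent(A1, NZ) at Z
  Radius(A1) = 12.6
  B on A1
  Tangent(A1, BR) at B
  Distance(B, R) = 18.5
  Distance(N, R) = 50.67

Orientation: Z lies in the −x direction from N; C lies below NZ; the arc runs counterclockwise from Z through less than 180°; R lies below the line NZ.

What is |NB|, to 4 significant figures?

54.60

N is at the origin; N and Z share the same y with |NZ| = 41.3 and Z on the −x side, so Z = (-41.30, 0.000). Since A1 is tangent to NZ there, CZ ⟂ NZ, so C = Z + (0, -12.6) = (-41.30, -12.60). Since CB ⟂ BR (tangency), |CR| = √(12.6² + 18.5²) = 22.38 regardless of where B sits on A1. So R lies on both circle(N, 50.67) and circle(C, 22.38); the below-NZ intersection is R = (-37.04, -34.57). B is the foot of the tangent from R: B = (-50.17, -21.54).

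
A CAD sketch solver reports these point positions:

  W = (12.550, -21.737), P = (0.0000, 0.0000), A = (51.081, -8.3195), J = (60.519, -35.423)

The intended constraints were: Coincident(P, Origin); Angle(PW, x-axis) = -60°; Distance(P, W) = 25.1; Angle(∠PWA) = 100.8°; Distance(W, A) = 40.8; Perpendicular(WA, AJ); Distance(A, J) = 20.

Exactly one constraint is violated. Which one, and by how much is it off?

Distance(A, J) = 20 — off by 8.70.

P = (0.00, 0.00) ✓; PW at -60.00° ✓; |PW| = 25.10 ✓; ∠PWA = 100.8° ✓; |WA| = 40.80 ✓; ∠(WA, AJ) = 90.00° ✓; |AJ| = 28.70 ✗.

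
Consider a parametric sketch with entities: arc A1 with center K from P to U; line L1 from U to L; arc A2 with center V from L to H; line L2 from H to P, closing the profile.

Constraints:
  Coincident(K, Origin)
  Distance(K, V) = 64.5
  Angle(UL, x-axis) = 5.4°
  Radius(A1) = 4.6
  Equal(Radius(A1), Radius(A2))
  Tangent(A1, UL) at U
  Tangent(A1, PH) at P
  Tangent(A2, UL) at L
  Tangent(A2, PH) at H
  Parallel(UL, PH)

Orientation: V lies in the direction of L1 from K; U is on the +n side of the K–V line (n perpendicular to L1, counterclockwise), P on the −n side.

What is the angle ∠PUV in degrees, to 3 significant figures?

85.9°

The slot axis is L1's direction at 5.4°, so u = (cos 5.4°, sin 5.4°) = (0.996, 0.0941) and n = (−sin 5.4°, cos 5.4°) = (-0.0941, 0.996). K is at the origin and V lies 64.5 along u from K, so V = 64.5·u = (64.2, 6.07). Tangency of A1 to both parallel lines with radius 4.6 puts U and P at K ± 4.6·n: U = (-0.433, 4.58), P = (0.433, -4.58). Then cos ∠PUV = UP·UV / (|UP||UV|), giving 85.9°.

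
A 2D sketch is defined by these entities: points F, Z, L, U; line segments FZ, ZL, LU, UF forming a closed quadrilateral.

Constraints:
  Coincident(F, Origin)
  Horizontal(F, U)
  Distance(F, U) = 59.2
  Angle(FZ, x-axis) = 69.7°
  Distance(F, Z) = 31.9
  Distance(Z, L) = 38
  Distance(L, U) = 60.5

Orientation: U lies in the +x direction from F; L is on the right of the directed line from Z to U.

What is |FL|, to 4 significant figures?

6.197

Checks: |ZL| = 38.00 ✓; |LU| = 60.50 ✓.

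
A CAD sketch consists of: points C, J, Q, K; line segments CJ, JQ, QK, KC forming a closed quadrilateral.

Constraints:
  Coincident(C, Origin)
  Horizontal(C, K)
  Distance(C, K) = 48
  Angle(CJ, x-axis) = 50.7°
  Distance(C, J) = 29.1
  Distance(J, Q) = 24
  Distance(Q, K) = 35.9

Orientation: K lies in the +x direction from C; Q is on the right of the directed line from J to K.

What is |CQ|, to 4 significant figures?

12.12

Checks: |JQ| = 24.00 ✓; |QK| = 35.90 ✓.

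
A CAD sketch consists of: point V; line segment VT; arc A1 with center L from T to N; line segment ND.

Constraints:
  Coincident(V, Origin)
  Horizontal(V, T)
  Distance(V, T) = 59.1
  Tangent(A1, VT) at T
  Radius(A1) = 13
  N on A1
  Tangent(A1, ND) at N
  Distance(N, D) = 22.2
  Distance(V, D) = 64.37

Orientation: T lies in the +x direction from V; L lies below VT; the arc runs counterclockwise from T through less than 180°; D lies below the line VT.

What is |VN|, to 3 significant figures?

49.3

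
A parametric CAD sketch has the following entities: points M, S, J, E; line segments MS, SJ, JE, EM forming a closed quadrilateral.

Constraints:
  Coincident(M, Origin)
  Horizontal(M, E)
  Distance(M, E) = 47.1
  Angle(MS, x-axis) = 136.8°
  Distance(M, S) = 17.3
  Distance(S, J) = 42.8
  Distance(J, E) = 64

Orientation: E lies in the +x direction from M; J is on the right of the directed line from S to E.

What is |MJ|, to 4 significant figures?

32.09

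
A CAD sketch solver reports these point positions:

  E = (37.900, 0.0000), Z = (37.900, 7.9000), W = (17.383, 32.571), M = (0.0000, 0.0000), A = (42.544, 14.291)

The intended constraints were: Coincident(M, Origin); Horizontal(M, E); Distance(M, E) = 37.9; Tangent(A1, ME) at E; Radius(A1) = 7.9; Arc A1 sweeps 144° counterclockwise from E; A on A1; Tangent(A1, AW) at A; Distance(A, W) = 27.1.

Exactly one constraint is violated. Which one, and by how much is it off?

Distance(A, W) = 27.1 — off by 4.00.

M = (0.00, 0.00) ✓; M.y = 0.00, E.y = 0.00 ✓; |ME| = 37.90 ✓; ∠(ZE, EM) = 90.00° ✓; |ZE| = 7.900 ✓; bearing(Z→A) − bearing(Z→E) = 144.0° ✓; |ZA| = 7.900 ✓; ∠(ZA, AW) = 90.00° ✓; |AW| = 31.10 ✗.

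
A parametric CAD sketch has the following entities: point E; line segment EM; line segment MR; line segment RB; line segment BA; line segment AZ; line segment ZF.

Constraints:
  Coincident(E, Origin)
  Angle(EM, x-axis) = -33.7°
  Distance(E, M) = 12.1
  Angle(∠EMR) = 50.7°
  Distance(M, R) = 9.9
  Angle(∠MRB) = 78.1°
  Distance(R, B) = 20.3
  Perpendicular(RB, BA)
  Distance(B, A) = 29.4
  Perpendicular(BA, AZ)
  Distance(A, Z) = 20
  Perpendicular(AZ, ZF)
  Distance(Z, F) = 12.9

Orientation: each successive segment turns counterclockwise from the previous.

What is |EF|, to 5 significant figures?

18.728

E is at the origin; EM runs at -33.7° with length 12.1, so M = (10.067, -6.7136). ∠EMR = 50.7° gives MR at 95.600° from the x-axis; with |MR| = 9.9, R = (9.1006, 3.1391). ∠MRB = 78.1° gives RB at -162.50° from the x-axis; with |RB| = 20.3, B = (-10.260, -2.9652). The perpendicularity gives BA at right angles to RB, so BA runs at -72.500°; with |BA| = 29.4, A = (-1.4191, -31.004). BA ⟂ AZ, so AZ runs at 17.500°; with |AZ| = 20.0, Z = (17.655, -24.990). The perpendicularity gives ZF at right angles to AZ, so ZF runs at 107.50°; with |ZF| = 12.9, F = (13.776, -12.687). Then |EF| = |F − E| = 18.728.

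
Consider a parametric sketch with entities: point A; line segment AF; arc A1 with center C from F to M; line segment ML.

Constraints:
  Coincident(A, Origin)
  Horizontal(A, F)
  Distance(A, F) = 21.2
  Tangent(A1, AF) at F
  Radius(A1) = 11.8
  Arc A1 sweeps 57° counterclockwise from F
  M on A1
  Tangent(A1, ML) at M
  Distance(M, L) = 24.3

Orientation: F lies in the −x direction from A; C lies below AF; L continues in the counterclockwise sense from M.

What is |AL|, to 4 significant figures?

51.27

On A1, F sits at bearing 90° from C; a 57° counterclockwise sweep puts M at bearing 147°, so M = C + 11.8·(cos 147°, sin 147°) = (-31.10, -5.373). The tangent condition forces CM to be normal to ML, so ML runs along (−sin 147°, cos 147°); with |ML| = 24.3, L = (-44.33, -25.75). Then |AL| = |L − A| = 51.27.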